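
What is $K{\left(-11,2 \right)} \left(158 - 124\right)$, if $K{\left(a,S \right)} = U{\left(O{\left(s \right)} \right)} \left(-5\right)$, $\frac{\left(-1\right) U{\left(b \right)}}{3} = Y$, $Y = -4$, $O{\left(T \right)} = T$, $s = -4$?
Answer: $-2040$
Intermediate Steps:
$U{\left(b \right)} = 12$ ($U{\left(b \right)} = \left(-3\right) \left(-4\right) = 12$)
$K{\left(a,S \right)} = -60$ ($K{\left(a,S \right)} = 12 \left(-5\right) = -60$)
$K{\left(-11,2 \right)} \left(158 - 124\right) = - 60 \left(158 - 124\right) = \left(-60\right) 34 = -2040$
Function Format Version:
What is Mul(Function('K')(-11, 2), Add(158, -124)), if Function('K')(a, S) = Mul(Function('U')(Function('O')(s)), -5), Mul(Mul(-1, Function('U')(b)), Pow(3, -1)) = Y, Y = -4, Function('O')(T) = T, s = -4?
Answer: -2040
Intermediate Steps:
Function('U')(b) = 12 (Function('U')(b) = Mul(-3, -4) = 12)
Function('K')(a, S) = -60 (Function('K')(a, S) = Mul(12, -5) = -60)
Mul(Function('K')(-11, 2), Add(158, -124)) = Mul(-60, Add(158, -124)) = Mul(-60, 34) = -2040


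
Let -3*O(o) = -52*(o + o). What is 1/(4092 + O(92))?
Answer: 3/21844 ≈ 0.00013734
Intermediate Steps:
O(o) = 104*o/3 (O(o) = -(-52)*(o + o)/3 = -(-52)*2*o/3 = -(-104)*o/3 = 104*o/3)
1/(4092 + O(92)) = 1/(4092 + (104/3)*92) = 1/(4092 + 9568/3) = 1/(21844/3) = 3/21844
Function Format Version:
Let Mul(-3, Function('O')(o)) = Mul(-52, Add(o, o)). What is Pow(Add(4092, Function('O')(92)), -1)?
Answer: Rational(3, 21844) ≈ 0.00013734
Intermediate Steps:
Function('O')(o) = Mul(Rational(104, 3), o) (Function('O')(o) = Mul(Rational(-1, 3), Mul(-52, Add(o, o))) = Mul(Rational(-1, 3), Mul(-52, Mul(2, o))) = Mul(Rational(-1, 3), Mul(-104, o)) = Mul(Rational(104, 3), o))
Pow(Add(4092, Function('O')(92)), -1) = Pow(Add(4092, Mul(Rational(104, 3), 92)), -1) = Pow(Add(4092, Rational(9568, 3)), -1) = Pow(Rational(21844, 3), -1) = Rational(3, 21844)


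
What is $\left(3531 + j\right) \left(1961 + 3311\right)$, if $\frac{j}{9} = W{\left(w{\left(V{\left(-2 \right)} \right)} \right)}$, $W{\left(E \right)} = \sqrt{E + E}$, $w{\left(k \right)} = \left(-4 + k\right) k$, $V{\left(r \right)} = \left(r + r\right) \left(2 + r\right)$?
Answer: $18615432$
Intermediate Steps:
$V{\left(r \right)} = 2 r \left(2 + r\right)$
$w{\left(k \right)} = k \left(-4 + k\right)$
$W{\left(E \right)} = \sqrt{2} \sqrt{E}$ ($W{\left(E \right)} = \sqrt{2 E} = \sqrt{2} \sqrt{E}$)
$j = 0$ ($j = 9 \sqrt{2} \sqrt{2 \left(-2\right) \left(2 - 2\right) \left(-4 + 2 \left(-2\right) \left(2 - 2\right)\right)} = 9 \sqrt{2} \sqrt{2 \left(-2\right) 0 \left(-4 + 2 \left(-2\right) 0\right)} = 9 \sqrt{2} \sqrt{0 \left(-4 + 0\right)} = 9 \sqrt{2} \sqrt{0 \left(-4\right)} = 9 \sqrt{2} \sqrt{0} = 9 \sqrt{2} \cdot 0 = 9 \cdot 0 = 0$)
$\left(3531 + j\right) \left(1961 + 3311\right) = \left(3531 + 0\right) \left(1961 + 3311\right) = 3531 \cdot 5272 = 18615432$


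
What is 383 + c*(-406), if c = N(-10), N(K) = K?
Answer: 4443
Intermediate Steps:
c = -10
383 + c*(-406) = 383 - 10*(-406) = 383 + 4060 = 4443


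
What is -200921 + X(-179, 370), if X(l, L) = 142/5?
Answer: -1004463/5 ≈ -2.0089e+5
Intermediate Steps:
X(l, L) = 142/5 (X(l, L) = 142*(⅕) = 142/5)
-200921 + X(-179, 370) = -200921 + 142/5 = -1004463/5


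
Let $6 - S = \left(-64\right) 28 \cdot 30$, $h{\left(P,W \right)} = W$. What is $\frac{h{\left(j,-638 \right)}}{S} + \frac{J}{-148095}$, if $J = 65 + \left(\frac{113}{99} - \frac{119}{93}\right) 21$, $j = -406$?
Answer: $- \frac{191711396}{15604622055} \approx -0.012286$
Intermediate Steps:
$J = \frac{63527}{1023}$ ($J = 65 + \left(113 \cdot \frac{1}{99} - \frac{119}{93}\right) 21 = 65 + \left(\frac{113}{99} - \frac{119}{93}\right) 21 = 65 - \frac{2968}{1023} = \frac{63527}{1023} \approx 62.099$)
$S = 53766$ ($S = 6 - \left(-64\right) 28 \cdot 30 = 6 - \left(-1792\right) 30 = 6 - -53760 = 6 + 53760 = 53766$)
$\frac{h{\left(j,-638 \right)}}{S} + \frac{J}{-148095} = - \frac{638}{53766} + \frac{63527}{1023 \left(-148095\right)} = \left(-638\right) \frac{1}{53766} + \frac{63527}{1023} \left(- \frac{1}{148095}\right) = - \frac{11}{927} - \frac{63527}{151501185} = - \frac{191711396}{15604622055}$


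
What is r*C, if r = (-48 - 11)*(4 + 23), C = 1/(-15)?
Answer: 531/5 ≈ 106.20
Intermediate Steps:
C = -1/15 ≈ -0.066667
r = -1593 (r = -59*27 = -1593)
r*C = -1593*(-1/15) = 531/5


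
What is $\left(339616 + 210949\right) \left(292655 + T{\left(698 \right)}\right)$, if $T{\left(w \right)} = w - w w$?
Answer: $-106727575815$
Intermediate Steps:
$T{\left(w \right)} = w - w^{2}$
$\left(339616 + 210949\right) \left(292655 + T{\left(698 \right)}\right) = \left(339616 + 210949\right) \left(292655 + 698 \left(1 - 698\right)\right) = 550565 \left(292655 + 698 \left(1 - 698\right)\right) = 550565 \left(292655 + 698 \left(-697\right)\right) = 550565 \left(292655 - 486506\right) = 550565 \left(-193851\right) = -106727575815$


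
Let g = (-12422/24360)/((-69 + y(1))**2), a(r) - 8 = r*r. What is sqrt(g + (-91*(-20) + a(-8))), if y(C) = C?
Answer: sqrt(324469229452305)/414120 ≈ 43.497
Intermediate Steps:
a(r) = 8 + r**2 (a(r) = 8 + r*r = 8 + r**2)
g = -6211/56320320 (g = (-12422/24360)/((-69 + 1)**2) = (-12422*1/24360)/((-68)**2) = -6211/12180/4624 = -6211/12180*1/4624 = -6211/56320320 ≈ -0.00011028)
sqrt(g + (-91*(-20) + a(-8))) = sqrt(-6211/56320320 + (-91*(-20) + (8 + (-8)**2))) = sqrt(-6211/56320320 + (1820 + (8 + 64))) = sqrt(-6211/56320320 + (1820 + 72)) = sqrt(-6211/56320320 + 1892) = sqrt(106558039229/56320320) = sqrt(324469229452305)/414120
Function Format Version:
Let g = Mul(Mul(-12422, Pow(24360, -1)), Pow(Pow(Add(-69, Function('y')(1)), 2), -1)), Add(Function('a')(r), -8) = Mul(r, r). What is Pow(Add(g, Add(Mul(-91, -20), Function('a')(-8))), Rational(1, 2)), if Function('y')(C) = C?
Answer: Mul(Rational(1, 414120), Pow(324469229452305, Rational(1, 2))) ≈ 43.497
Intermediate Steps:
Function('a')(r) = Add(8, Pow(r, 2)) (Function('a')(r) = Add(8, Mul(r, r)) = Add(8, Pow(r, 2)))
g = Rational(-6211, 56320320) (g = Mul(Mul(-12422, Pow(24360, -1)), Pow(Pow(Add(-69, 1), 2), -1)) = Mul(Mul(-12422, Rational(1, 24360)), Pow(Pow(-68, 2), -1)) = Mul(Rational(-6211, 12180), Pow(4624, -1)) = Mul(Rational(-6211, 12180), Rational(1, 4624)) = Rational(-6211, 56320320) ≈ -0.00011028)
Pow(Add(g, Add(Mul(-91, -20), Function('a')(-8))), Rational(1, 2)) = Pow(Add(Rational(-6211, 56320320), Add(Mul(-91, -20), Add(8, Pow(-8, 2)))), Rational(1, 2)) = Pow(Add(Rational(-6211, 56320320), Add(1820, Add(8, 64))), Rational(1, 2)) = Pow(Add(Rational(-6211, 56320320), Add(1820, 72)), Rational(1, 2)) = Pow(Add(Rational(-6211, 56320320), 1892), Rational(1, 2)) = Pow(Rational(106558039229, 56320320), Rational(1, 2)) = Mul(Rational(1, 414120), Pow(324469229452305, Rational(1, 2)))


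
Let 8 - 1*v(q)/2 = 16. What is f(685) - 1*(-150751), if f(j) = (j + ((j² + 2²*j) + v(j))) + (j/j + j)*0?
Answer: 623385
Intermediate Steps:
v(q) = -16 (v(q) = 16 - 2*16 = 16 - 32 = -16)
f(j) = -16 + j² + 5*j (f(j) = (j + ((j² + 2²*j) - 16)) + (j/j + j)*0 = (j + ((j² + 4*j) - 16)) + (1 + j)*0 = (j + (-16 + j² + 4*j)) + 0 = (-16 + j² + 5*j) + 0 = -16 + j² + 5*j)
f(685) - 1*(-150751) = (-16 + 685² + 5*685) - 1*(-150751) = (-16 + 469225 + 3425) + 150751 = 472634 + 150751 = 623385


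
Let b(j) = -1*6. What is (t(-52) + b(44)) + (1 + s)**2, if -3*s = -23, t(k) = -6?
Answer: 568/9 ≈ 63.111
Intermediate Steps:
b(j) = -6
s = 23/3 (s = -1/3*(-23) = 23/3 ≈ 7.6667)
(t(-52) + b(44)) + (1 + s)**2 = (-6 - 6) + (1 + 23/3)**2 = -12 + (26/3)**2 = -12 + 676/9 = 568/9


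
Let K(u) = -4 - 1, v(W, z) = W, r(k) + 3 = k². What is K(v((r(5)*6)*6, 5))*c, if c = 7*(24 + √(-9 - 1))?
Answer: -840 - 35*I*√10 ≈ -840.0 - 110.68*I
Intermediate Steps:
r(k) = -3 + k²
K(u) = -5
c = 168 + 7*I*√10 (c = 7*(24 + √(-10)) = 7*(24 + I*√10) = 168 + 7*I*√10 ≈ 168.0 + 22.136*I)
K(v((r(5)*6)*6, 5))*c = -5*(168 + 7*I*√10) = -840 - 35*I*√10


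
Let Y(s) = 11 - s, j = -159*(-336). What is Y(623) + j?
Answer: 52812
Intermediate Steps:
j = 53424
Y(623) + j = (11 - 1*623) + 53424 = (11 - 623) + 53424 = -612 + 53424 = 52812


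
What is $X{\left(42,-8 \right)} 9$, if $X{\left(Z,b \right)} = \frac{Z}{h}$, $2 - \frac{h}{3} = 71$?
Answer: $- \frac{42}{23} \approx -1.8261$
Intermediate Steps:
$h = -207$ ($h = 6 - 213 = -207$)
$X{\left(Z,b \right)} = - \frac{Z}{207}$ ($X{\left(Z,b \right)} = \frac{Z}{-207} = Z \left(- \frac{1}{207}\right) = - \frac{Z}{207}$)
$X{\left(42,-8 \right)} 9 = \left(- \frac{1}{207}\right) 42 \cdot 9 = \left(- \frac{14}{69}\right) 9 = - \frac{42}{23}$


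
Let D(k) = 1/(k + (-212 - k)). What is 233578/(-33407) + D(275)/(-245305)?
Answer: -12147144440073/1737319676620 ≈ -6.9919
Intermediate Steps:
D(k) = -1/212 (D(k) = 1/(-212) = -1/212)
233578/(-33407) + D(275)/(-245305) = 233578/(-33407) - 1/212/(-245305) = 233578*(-1/33407) - 1/212*(-1/245305) = -233578/33407 + 1/52004660 = -12147144440073/1737319676620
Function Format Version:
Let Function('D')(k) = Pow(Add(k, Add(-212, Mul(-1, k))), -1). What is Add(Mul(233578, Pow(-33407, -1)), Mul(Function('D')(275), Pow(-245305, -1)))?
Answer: Rational(-12147144440073, 1737319676620) ≈ -6.9919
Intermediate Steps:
Function('D')(k) = Rational(-1, 212) (Function('D')(k) = Pow(-212, -1) = Rational(-1, 212))
Add(Mul(233578, Pow(-33407, -1)), Mul(Function('D')(275), Pow(-245305, -1))) = Add(Mul(233578, Pow(-33407, -1)), Mul(Rational(-1, 212), Pow(-245305, -1))) = Add(Mul(233578, Rational(-1, 33407)), Mul(Rational(-1, 212), Rational(-1, 245305))) = Add(Rational(-233578, 33407), Rational(1, 52004660)) = Rational(-12147144440073, 1737319676620)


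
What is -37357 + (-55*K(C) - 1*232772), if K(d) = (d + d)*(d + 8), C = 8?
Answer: -284209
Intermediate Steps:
K(d) = 2*d*(8 + d) (K(d) = (2*d)*(8 + d) = 2*d*(8 + d))
-37357 + (-55*K(C) - 1*232772) = -37357 + (-110*8*(8 + 8) - 1*232772) = -37357 + (-110*8*16 - 232772) = -37357 + (-55*256 - 232772) = -37357 + (-14080 - 232772) = -37357 - 246852 = -284209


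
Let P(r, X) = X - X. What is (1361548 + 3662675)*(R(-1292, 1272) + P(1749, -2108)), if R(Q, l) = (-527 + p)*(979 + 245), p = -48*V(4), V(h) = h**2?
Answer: -7963795392840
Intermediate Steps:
p = -768 (p = -48*4**2 = -48*16 = -768)
P(r, X) = 0
R(Q, l) = -1585080 (R(Q, l) = (-527 - 768)*(979 + 245) = -1295*1224 = -1585080)
(1361548 + 3662675)*(R(-1292, 1272) + P(1749, -2108)) = (1361548 + 3662675)*(-1585080 + 0) = 5024223*(-1585080) = -7963795392840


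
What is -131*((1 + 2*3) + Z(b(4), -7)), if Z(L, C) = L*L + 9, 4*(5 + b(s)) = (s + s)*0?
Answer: -5371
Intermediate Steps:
b(s) = -5 (b(s) = -5 + ((s + s)*0)/4 = -5 + ((2*s)*0)/4 = -5 + (1/4)*0 = -5 + 0 = -5)
Z(L, C) = 9 + L**2 (Z(L, C) = L**2 + 9 = 9 + L**2)
-131*((1 + 2*3) + Z(b(4), -7)) = -131*((1 + 2*3) + (9 + (-5)**2)) = -131*((1 + 6) + (9 + 25)) = -131*(7 + 34) = -131*41 = -1*5371 = -5371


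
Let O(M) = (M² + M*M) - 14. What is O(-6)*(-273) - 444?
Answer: -16278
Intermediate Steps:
O(M) = -14 + 2*M² (O(M) = (M² + M²) - 14 = 2*M² - 14 = -14 + 2*M²)
O(-6)*(-273) - 444 = (-14 + 2*(-6)²)*(-273) - 444 = (-14 + 2*36)*(-273) - 444 = (-14 + 72)*(-273) - 444 = 58*(-273) - 444 = -15834 - 444 = -16278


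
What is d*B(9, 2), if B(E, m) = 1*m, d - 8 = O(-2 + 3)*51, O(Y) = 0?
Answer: 16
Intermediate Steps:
d = 8 (d = 8 + 0*51 = 8 + 0 = 8)
B(E, m) = m
d*B(9, 2) = 8*2 = 16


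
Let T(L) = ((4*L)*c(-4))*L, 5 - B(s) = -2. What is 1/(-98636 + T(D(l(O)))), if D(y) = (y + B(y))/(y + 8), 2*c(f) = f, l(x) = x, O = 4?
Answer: -18/1775569 ≈ -1.0138e-5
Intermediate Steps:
B(s) = 7 (B(s) = 5 - 1*(-2) = 5 + 2 = 7)
c(f) = f/2
D(y) = (7 + y)/(8 + y) (D(y) = (y + 7)/(y + 8) = (7 + y)/(8 + y))
T(L) = -8*L² (T(L) = ((4*L)*((½)*(-4)))*L = ((4*L)*(-2))*L = (-8*L)*L = -8*L²)
1/(-98636 + T(D(l(O)))) = 1/(-98636 - 8*(7 + 4)²/(8 + 4)²) = 1/(-98636 - 8*(11/12)²) = 1/(-98636 - 8*121/144) = 1/(-98636 - 121/18) = 1/(-1775569/18) = -18/1775569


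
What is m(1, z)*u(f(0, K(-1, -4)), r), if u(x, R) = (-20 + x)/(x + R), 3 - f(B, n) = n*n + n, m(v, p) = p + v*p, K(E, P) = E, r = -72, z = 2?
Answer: 68/69 ≈ 0.98551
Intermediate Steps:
m(v, p) = p + p*v
f(B, n) = 3 - n - n**2 (f(B, n) = 3 - (n*n + n) = 3 - (n**2 + n) = 3 - (n + n**2) = 3 + (-n - n**2) = 3 - n - n**2)
u(x, R) = (-20 + x)/(R + x)
m(1, z)*u(f(0, K(-1, -4)), r) = (2*(1 + 1))*((-20 + (3 - 1*(-1) - 1*(-1)**2))/(-72 + (3 - 1*(-1) - 1*(-1)**2))) = (2*2)*((-20 + (3 + 1 - 1*1))/(-72 + (3 + 1 - 1*1))) = 4*((-20 + (3 + 1 - 1))/(-72 + (3 + 1 - 1))) = 4*((-20 + 3)/(-72 + 3)) = 4*(-17/(-69)) = 4*(-1/69*(-17)) = 4*(17/69) = 68/69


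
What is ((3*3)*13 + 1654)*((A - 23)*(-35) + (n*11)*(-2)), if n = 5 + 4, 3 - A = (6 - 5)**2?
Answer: 951027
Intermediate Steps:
A = 2 (A = 3 - (6 - 5)**2 = 3 - 1*1**2 = 3 - 1*1 = 3 - 1 = 2)
n = 9
((3*3)*13 + 1654)*((A - 23)*(-35) + (n*11)*(-2)) = ((3*3)*13 + 1654)*((2 - 23)*(-35) + (9*11)*(-2)) = (9*13 + 1654)*(-21*(-35) + 99*(-2)) = (117 + 1654)*(735 - 198) = 1771*537 = 951027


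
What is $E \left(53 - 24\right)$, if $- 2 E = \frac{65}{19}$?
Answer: $- \frac{1885}{38} \approx -49.605$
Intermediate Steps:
$E = - \frac{65}{38}$ ($E = - \frac{65 \cdot \frac{1}{19}}{2} = \left(- \frac{1}{2}\right) \frac{65}{19} = - \frac{65}{38} \approx -1.7105$)
$E \left(53 - 24\right) = - \frac{65 \left(53 - 24\right)}{38} = \left(- \frac{65}{38}\right) 29 = - \frac{1885}{38}$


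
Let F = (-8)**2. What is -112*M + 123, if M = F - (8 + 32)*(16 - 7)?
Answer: 33275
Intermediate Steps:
F = 64
M = -296 (M = 64 - (8 + 32)*(16 - 7) = 64 - 40*9 = 64 - 1*360 = 64 - 360 = -296)
-112*M + 123 = -112*(-296) + 123 = 33152 + 123 = 33275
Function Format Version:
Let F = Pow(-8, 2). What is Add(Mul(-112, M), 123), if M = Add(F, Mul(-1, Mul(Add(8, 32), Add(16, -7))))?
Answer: 33275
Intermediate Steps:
F = 64
M = -296 (M = Add(64, Mul(-1, Mul(Add(8, 32), Add(16, -7)))) = Add(64, Mul(-1, Mul(40, 9))) = Add(64, Mul(-1, 360)) = Add(64, -360) = -296)
Add(Mul(-112, M), 123) = Add(Mul(-112, -296), 123) = Add(33152, 123) = 33275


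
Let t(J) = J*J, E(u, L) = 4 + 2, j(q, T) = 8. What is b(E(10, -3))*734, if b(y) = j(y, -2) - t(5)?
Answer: -12478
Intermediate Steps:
E(u, L) = 6
t(J) = J²
b(y) = -17 (b(y) = 8 - 1*5² = 8 - 1*25 = 8 - 25 = -17)
b(E(10, -3))*734 = -17*734 = -12478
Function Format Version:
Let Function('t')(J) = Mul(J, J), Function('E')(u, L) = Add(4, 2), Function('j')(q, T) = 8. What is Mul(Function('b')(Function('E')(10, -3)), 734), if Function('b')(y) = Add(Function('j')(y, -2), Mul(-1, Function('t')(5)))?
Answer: -12478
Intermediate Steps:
Function('E')(u, L) = 6
Function('t')(J) = Pow(J, 2)
Function('b')(y) = -17 (Function('b')(y) = Add(8, Mul(-1, Pow(5, 2))) = Add(8, Mul(-1, 25)) = Add(8, -25) = -17)
Mul(Function('b')(Function('E')(10, -3)), 734) = Mul(-17, 734) = -12478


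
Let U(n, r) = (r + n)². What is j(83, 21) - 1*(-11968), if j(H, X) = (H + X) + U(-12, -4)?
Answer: 12328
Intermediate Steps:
U(n, r) = (n + r)²
j(H, X) = 256 + H + X (j(H, X) = (H + X) + (-12 - 4)² = (H + X) + (-16)² = (H + X) + 256 = 256 + H + X)
j(83, 21) - 1*(-11968) = (256 + 83 + 21) - 1*(-11968) = 360 + 11968 = 12328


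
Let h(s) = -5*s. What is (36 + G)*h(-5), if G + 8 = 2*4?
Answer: 900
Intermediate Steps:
G = 0 (G = -8 + 2*4 = -8 + 8 = 0)
(36 + G)*h(-5) = (36 + 0)*(-5*(-5)) = 36*25 = 900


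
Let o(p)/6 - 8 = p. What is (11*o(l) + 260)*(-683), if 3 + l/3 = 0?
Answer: -132502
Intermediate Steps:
l = -9 (l = -9 + 3*0 = -9 + 0 = -9)
o(p) = 48 + 6*p
(11*o(l) + 260)*(-683) = (11*(48 + 6*(-9)) + 260)*(-683) = (11*(48 - 54) + 260)*(-683) = (11*(-6) + 260)*(-683) = (-66 + 260)*(-683) = 194*(-683) = -132502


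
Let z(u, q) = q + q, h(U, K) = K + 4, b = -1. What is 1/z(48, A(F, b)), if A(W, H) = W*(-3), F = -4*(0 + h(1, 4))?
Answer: 1/192 ≈ 0.0052083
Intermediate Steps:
h(U, K) = 4 + K
F = -32 (F = -4*(0 + (4 + 4)) = -4*(0 + 8) = -4*8 = -32)
A(W, H) = -3*W
z(u, q) = 2*q
1/z(48, A(F, b)) = 1/(2*(-3*(-32))) = 1/(2*96) = 1/192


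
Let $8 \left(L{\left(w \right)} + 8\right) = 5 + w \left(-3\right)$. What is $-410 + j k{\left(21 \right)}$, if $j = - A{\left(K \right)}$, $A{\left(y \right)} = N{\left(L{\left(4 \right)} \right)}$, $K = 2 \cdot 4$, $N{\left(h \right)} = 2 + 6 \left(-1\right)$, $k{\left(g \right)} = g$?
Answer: $-326$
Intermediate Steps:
$L{\left(w \right)} = - \frac{59}{8} - \frac{3 w}{8}$ ($L{\left(w \right)} = -8 + \frac{5 + w \left(-3\right)}{8} = -8 + \frac{5 - 3 w}{8} = -8 - \left(- \frac{5}{8} + \frac{3 w}{8}\right) = - \frac{59}{8} - \frac{3 w}{8}$)
$N{\left(h \right)} = -4$ ($N{\left(h \right)} = 2 - 6 = -4$)
$K = 8$
$A{\left(y \right)} = -4$
$j = 4$ ($j = \left(-1\right) \left(-4\right) = 4$)
$-410 + j k{\left(21 \right)} = -410 + 4 \cdot 21 = -410 + 84 = -326$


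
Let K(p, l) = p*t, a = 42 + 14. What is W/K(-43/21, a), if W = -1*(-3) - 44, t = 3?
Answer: 287/43 ≈ 6.6744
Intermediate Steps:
W = -41 (W = 3 - 44 = -41)
a = 56
K(p, l) = 3*p (K(p, l) = p*3 = 3*p)
W/K(-43/21, a) = -41/(3*(-43/21)) = -41/(-43/7) = -41*(-7/43) = 287/43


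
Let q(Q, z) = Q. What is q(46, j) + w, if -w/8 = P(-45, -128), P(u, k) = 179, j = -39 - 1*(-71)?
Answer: -1386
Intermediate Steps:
j = 32 (j = -39 + 71 = 32)
w = -1432 (w = -8*179 = -1432)
q(46, j) + w = 46 - 1432 = -1386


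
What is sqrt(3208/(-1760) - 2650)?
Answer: I*sqrt(32087055)/110 ≈ 51.496*I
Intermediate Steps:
sqrt(3208/(-1760) - 2650) = sqrt(3208*(-1/1760) - 2650) = sqrt(-401/220 - 2650) = sqrt(-583401/220) = I*sqrt(32087055)/110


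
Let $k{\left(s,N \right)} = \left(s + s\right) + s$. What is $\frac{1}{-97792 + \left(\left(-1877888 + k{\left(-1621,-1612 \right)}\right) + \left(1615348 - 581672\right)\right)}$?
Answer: $- \frac{1}{946867} \approx -1.0561 \cdot 10^{-6}$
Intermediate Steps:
$k{\left(s,N \right)} = 3 s$ ($k{\left(s,N \right)} = 2 s + s = 3 s$)
$\frac{1}{-97792 + \left(\left(-1877888 + k{\left(-1621,-1612 \right)}\right) + \left(1615348 - 581672\right)\right)} = \frac{1}{-97792 + \left(\left(-1877888 + 3 \left(-1621\right)\right) + \left(1615348 - 581672\right)\right)} = \frac{1}{-97792 + \left(\left(-1877888 - 4863\right) + 1033676\right)} = \frac{1}{-97792 + \left(-1882751 + 1033676\right)} = \frac{1}{-97792 - 849075} = \frac{1}{-946867} = - \frac{1}{946867}$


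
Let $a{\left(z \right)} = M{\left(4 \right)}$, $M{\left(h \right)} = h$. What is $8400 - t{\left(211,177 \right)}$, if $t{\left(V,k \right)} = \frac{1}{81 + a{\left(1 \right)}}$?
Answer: $\frac{713999}{85} \approx 8400.0$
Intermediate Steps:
$a{\left(z \right)} = 4$
$t{\left(V,k \right)} = \frac{1}{85}$ ($t{\left(V,k \right)} = \frac{1}{81 + 4} = \frac{1}{85}$)
$8400 - t{\left(211,177 \right)} = 8400 - \frac{1}{85} = \frac{713999}{85}$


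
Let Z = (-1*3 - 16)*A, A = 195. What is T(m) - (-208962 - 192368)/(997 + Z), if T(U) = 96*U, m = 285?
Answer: 36844775/1354 ≈ 27212.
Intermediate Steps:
Z = -3705 (Z = (-1*3 - 16)*195 = (-3 - 16)*195 = -19*195 = -3705)
T(m) - (-208962 - 192368)/(997 + Z) = 96*285 - (-208962 - 192368)/(997 - 3705) = 27360 - (-401330)/(-2708) = 27360 - (-401330)*(-1)/2708 = 27360 - 1*200665/1354 = 27360 - 200665/1354 = 36844775/1354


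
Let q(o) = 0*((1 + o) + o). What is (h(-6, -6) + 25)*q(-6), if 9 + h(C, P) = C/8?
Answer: 0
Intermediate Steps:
h(C, P) = -9 + C/8
q(o) = 0 (q(o) = 0*(1 + 2*o) = 0)
(h(-6, -6) + 25)*q(-6) = ((-9 + (1/8)*(-6)) + 25)*0 = ((-9 - 3/4) + 25)*0 = (-39/4 + 25)*0 = (61/4)*0 = 0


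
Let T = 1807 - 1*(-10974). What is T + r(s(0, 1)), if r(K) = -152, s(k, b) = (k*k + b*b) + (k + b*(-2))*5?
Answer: 12629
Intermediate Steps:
s(k, b) = b**2 + k**2 - 10*b + 5*k (s(k, b) = (k**2 + b**2) + (k - 2*b)*5 = (b**2 + k**2) + (-10*b + 5*k) = b**2 + k**2 - 10*b + 5*k)
T = 12781 (T = 1807 + 10974 = 12781)
T + r(s(0, 1)) = 12781 - 152 = 12629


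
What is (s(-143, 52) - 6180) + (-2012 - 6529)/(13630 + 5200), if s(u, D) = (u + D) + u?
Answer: -120784161/18830 ≈ -6414.5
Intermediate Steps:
s(u, D) = D + 2*u (s(u, D) = (D + u) + u = D + 2*u)
(s(-143, 52) - 6180) + (-2012 - 6529)/(13630 + 5200) = ((52 + 2*(-143)) - 6180) + (-2012 - 6529)/(13630 + 5200) = ((52 - 286) - 6180) - 8541/18830 = (-234 - 6180) - 8541*1/18830 = -6414 - 8541/18830 = -120784161/18830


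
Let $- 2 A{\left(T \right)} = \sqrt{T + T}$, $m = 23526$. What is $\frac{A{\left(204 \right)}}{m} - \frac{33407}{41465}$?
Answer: $- \frac{33407}{41465} - \frac{\sqrt{102}}{23526} \approx -0.8061$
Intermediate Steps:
$A{\left(T \right)} = - \frac{\sqrt{2} \sqrt{T}}{2}$ ($A{\left(T \right)} = - \frac{\sqrt{T + T}}{2} = - \frac{\sqrt{2 T}}{2} = - \frac{\sqrt{2} \sqrt{T}}{2}$)
$\frac{A{\left(204 \right)}}{m} - \frac{33407}{41465} = \frac{\left(- \frac{1}{2}\right) \sqrt{2} \sqrt{204}}{23526} - \frac{33407}{41465} = - \frac{\sqrt{2} \cdot 2 \sqrt{51}}{2} \cdot \frac{1}{23526} - \frac{33407}{41465} = - \sqrt{102} \cdot \frac{1}{23526} - \frac{33407}{41465} = - \frac{\sqrt{102}}{23526} - \frac{33407}{41465} = - \frac{33407}{41465} - \frac{\sqrt{102}}{23526}$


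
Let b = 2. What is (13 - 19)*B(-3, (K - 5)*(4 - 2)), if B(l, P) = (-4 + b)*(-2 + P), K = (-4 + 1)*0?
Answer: -144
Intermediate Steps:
K = 0 (K = -3*0 = 0)
B(l, P) = 4 - 2*P (B(l, P) = (-4 + 2)*(-2 + P) = -2*(-2 + P) = 4 - 2*P)
(13 - 19)*B(-3, (K - 5)*(4 - 2)) = (13 - 19)*(4 - 2*(0 - 5)*(4 - 2)) = -6*(4 - (-10)*2) = -6*(4 - 2*(-10)) = -6*(4 + 20) = -6*24 = -144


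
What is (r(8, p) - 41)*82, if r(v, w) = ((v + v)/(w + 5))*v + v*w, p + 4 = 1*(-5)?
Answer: -11890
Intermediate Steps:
p = -9 (p = -4 + 1*(-5) = -4 - 5 = -9)
r(v, w) = v*w + 2*v**2/(5 + w) (r(v, w) = ((2*v)/(5 + w))*v + v*w = (2*v/(5 + w))*v + v*w = 2*v**2/(5 + w) + v*w = v*w + 2*v**2/(5 + w))
(r(8, p) - 41)*82 = (8*((-9)**2 + 2*8 + 5*(-9))/(5 - 9) - 41)*82 = (8*(81 + 16 - 45)/(-4) - 41)*82 = (8*(-1/4)*52 - 41)*82 = (-104 - 41)*82 = -145*82 = -11890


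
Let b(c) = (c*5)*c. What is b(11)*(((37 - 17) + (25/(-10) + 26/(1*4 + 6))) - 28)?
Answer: -9559/2 ≈ -4779.5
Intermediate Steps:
b(c) = 5*c**2 (b(c) = (5*c)*c = 5*c**2)
b(11)*(((37 - 17) + (25/(-10) + 26/(1*4 + 6))) - 28) = (5*11**2)*(((37 - 17) + (25/(-10) + 26/(1*4 + 6))) - 28) = (5*121)*((20 + (25*(-1/10) + 26/(4 + 6))) - 28) = 605*((20 + (-5/2 + 26/10)) - 28) = 605*((20 + (-5/2 + 26*(1/10))) - 28) = 605*((20 + (-5/2 + 13/5)) - 28) = 605*((20 + 1/10) - 28) = 605*(201/10 - 28) = 605*(-79/10) = -9559/2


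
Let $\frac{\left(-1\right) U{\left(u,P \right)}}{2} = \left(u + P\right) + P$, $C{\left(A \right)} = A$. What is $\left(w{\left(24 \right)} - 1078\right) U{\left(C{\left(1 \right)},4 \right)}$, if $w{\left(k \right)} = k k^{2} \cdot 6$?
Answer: $-1473588$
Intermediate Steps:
$w{\left(k \right)} = 6 k^{3}$ ($w{\left(k \right)} = k^{3} \cdot 6 = 6 k^{3}$)
$U{\left(u,P \right)} = - 4 P - 2 u$ ($U{\left(u,P \right)} = - 2 \left(\left(u + P\right) + P\right) = - 2 \left(\left(P + u\right) + P\right) = - 2 \left(u + 2 P\right) = - 4 P - 2 u$)
$\left(w{\left(24 \right)} - 1078\right) U{\left(C{\left(1 \right)},4 \right)} = \left(6 \cdot 24^{3} - 1078\right) \left(\left(-4\right) 4 - 2\right) = \left(6 \cdot 13824 - 1078\right) \left(-16 - 2\right) = \left(82944 - 1078\right) \left(-18\right) = 81866 \left(-18\right) = -1473588$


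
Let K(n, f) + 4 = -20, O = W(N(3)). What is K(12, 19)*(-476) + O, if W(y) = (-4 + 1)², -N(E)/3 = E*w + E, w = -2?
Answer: 11433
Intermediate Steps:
N(E) = 3*E (N(E) = -3*(E*(-2) + E) = -3*(-2*E + E) = -(-3)*E = 3*E)
W(y) = 9 (W(y) = (-3)² = 9)
O = 9
K(n, f) = -24 (K(n, f) = -4 - 20 = -24)
K(12, 19)*(-476) + O = -24*(-476) + 9 = 11424 + 9 = 11433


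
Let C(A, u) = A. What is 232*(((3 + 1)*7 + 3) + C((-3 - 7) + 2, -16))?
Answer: 5336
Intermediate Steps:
232*(((3 + 1)*7 + 3) + C((-3 - 7) + 2, -16)) = 232*(((3 + 1)*7 + 3) + ((-3 - 7) + 2)) = 232*((4*7 + 3) + (-10 + 2)) = 232*((28 + 3) - 8) = 232*(31 - 8) = 232*23 = 5336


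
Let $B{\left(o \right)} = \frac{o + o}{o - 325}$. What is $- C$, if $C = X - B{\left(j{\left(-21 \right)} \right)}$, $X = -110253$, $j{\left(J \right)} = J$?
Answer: $\frac{19073790}{173} \approx 1.1025 \cdot 10^{5}$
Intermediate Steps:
$B{\left(o \right)} = \frac{2 o}{-325 + o}$ ($B{\left(o \right)} = \frac{2 o}{o - 325} = \frac{2 o}{-325 + o}$)
$C = - \frac{19073790}{173}$ ($C = -110253 - 2 \left(-21\right) \frac{1}{-325 - 21} = -110253 - 2 \left(-21\right) \frac{1}{-346} = -110253 - 2 \left(-21\right) \left(- \frac{1}{346}\right) = -110253 - \frac{21}{173} = - \frac{19073790}{173} \approx -1.1025 \cdot 10^{5}$)
$- C = \left(-1\right) \left(- \frac{19073790}{173}\right) = \frac{19073790}{173}$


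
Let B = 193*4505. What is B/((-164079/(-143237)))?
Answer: 124539558205/164079 ≈ 7.5902e+5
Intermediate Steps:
B = 869465
B/((-164079/(-143237))) = 869465/((-164079/(-143237))) = 869465/((-164079*(-1/143237))) = 869465/(164079/143237) = 869465*(143237/164079) = 124539558205/164079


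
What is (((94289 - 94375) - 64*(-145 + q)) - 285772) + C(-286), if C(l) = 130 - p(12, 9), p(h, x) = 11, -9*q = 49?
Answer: -2484995/9 ≈ -2.7611e+5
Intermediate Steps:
q = -49/9 (q = -⅑*49 = -49/9 ≈ -5.4444)
C(l) = 119 (C(l) = 130 - 1*11 = 130 - 11 = 119)
(((94289 - 94375) - 64*(-145 + q)) - 285772) + C(-286) = (((94289 - 94375) - 64*(-145 - 49/9)) - 285772) + 119 = ((-86 - 64*(-1354/9)) - 285772) + 119 = ((-86 + 86656/9) - 285772) + 119 = (85882/9 - 285772) + 119 = -2486066/9 + 119 = -2484995/9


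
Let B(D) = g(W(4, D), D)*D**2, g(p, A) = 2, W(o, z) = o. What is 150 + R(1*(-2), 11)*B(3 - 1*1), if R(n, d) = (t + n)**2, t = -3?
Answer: 350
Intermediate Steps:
R(n, d) = (-3 + n)**2
B(D) = 2*D**2
150 + R(1*(-2), 11)*B(3 - 1*1) = 150 + (-3 + 1*(-2))**2*(2*(3 - 1*1)**2) = 150 + (-3 - 2)**2*(2*(3 - 1)**2) = 150 + (-5)**2*(2*2**2) = 150 + 25*(2*4) = 150 + 25*8 = 150 + 200 = 350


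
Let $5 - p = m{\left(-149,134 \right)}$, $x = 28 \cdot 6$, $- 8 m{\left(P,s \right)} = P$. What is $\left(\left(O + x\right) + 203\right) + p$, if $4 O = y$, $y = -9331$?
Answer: $- \frac{15803}{8} \approx -1975.4$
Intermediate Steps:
$m{\left(P,s \right)} = - \frac{P}{8}$
$x = 168$
$p = - \frac{109}{8}$ ($p = 5 - \left(- \frac{1}{8}\right) \left(-149\right) = 5 - \frac{149}{8} = - \frac{109}{8} \approx -13.625$)
$O = - \frac{9331}{4}$ ($O = \frac{1}{4} \left(-9331\right) = - \frac{9331}{4} \approx -2332.8$)
$\left(\left(O + x\right) + 203\right) + p = \left(\left(- \frac{9331}{4} + 168\right) + 203\right) - \frac{109}{8} = \left(- \frac{8659}{4} + 203\right) - \frac{109}{8} = - \frac{7847}{4} - \frac{109}{8} = - \frac{15803}{8}$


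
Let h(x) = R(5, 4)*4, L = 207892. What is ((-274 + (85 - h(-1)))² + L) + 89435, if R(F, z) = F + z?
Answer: 347952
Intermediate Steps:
h(x) = 36 (h(x) = (5 + 4)*4 = 9*4 = 36)
((-274 + (85 - h(-1)))² + L) + 89435 = ((-274 + (85 - 1*36))² + 207892) + 89435 = ((-274 + (85 - 36))² + 207892) + 89435 = ((-274 + 49)² + 207892) + 89435 = ((-225)² + 207892) + 89435 = (50625 + 207892) + 89435 = 258517 + 89435 = 347952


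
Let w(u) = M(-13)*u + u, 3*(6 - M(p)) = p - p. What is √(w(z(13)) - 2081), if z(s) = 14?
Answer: I*√1983 ≈ 44.531*I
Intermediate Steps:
M(p) = 6 (M(p) = 6 - (p - p)/3 = 6 - ⅓*0 = 6 + 0 = 6)
w(u) = 7*u (w(u) = 6*u + u = 7*u)
√(w(z(13)) - 2081) = √(7*14 - 2081) = √(98 - 2081) = √(-1983) = I*√1983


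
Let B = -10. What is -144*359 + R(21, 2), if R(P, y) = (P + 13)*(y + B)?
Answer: -51968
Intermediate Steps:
R(P, y) = (-10 + y)*(13 + P) (R(P, y) = (P + 13)*(y - 10) = (13 + P)*(-10 + y) = (-10 + y)*(13 + P))
-144*359 + R(21, 2) = -144*359 + (-130 - 10*21 + 13*2 + 21*2) = -51696 + (-130 - 210 + 26 + 42) = -51696 - 272 = -51968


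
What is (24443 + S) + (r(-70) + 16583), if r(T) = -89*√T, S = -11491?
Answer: 29535 - 89*I*√70 ≈ 29535.0 - 744.63*I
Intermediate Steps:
(24443 + S) + (r(-70) + 16583) = (24443 - 11491) + (-89*I*√70 + 16583) = 12952 + (-89*I*√70 + 16583) = 12952 + (16583 - 89*I*√70) = 29535 - 89*I*√70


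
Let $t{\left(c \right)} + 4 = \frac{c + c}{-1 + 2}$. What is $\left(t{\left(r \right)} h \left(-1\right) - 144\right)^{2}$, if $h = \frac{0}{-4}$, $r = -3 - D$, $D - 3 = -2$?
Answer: $20736$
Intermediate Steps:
$D = 1$ ($D = 3 - 2 = 1$)
$r = -4$ ($r = -3 - 1 = -4$)
$t{\left(c \right)} = -4 + 2 c$ ($t{\left(c \right)} = -4 + \frac{c + c}{-1 + 2} = -4 + \frac{2 c}{1} = -4 + 2 c 1 = -4 + 2 c$)
$h = 0$ ($h = 0 \left(- \frac{1}{4}\right) = 0$)
$\left(t{\left(r \right)} h \left(-1\right) - 144\right)^{2} = \left(\left(-4 + 2 \left(-4\right)\right) 0 \left(-1\right) - 144\right)^{2} = \left(\left(-4 - 8\right) 0 \left(-1\right) - 144\right)^{2} = \left(\left(-12\right) 0 \left(-1\right) - 144\right)^{2} = \left(0 \left(-1\right) - 144\right)^{2} = \left(0 - 144\right)^{2} = \left(-144\right)^{2} = 20736$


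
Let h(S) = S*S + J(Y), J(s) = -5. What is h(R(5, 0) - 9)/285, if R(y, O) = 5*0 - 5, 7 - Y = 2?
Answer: 191/285 ≈ 0.67018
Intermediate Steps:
Y = 5 (Y = 7 - 1*2 = 7 - 2 = 5)
R(y, O) = -5 (R(y, O) = 0 - 5 = -5)
h(S) = -5 + S² (h(S) = S*S - 5 = S² - 5 = -5 + S²)
h(R(5, 0) - 9)/285 = (-5 + (-5 - 9)²)/285 = (-5 + (-14)²)*(1/285) = (-5 + 196)*(1/285) = 191*(1/285) = 191/285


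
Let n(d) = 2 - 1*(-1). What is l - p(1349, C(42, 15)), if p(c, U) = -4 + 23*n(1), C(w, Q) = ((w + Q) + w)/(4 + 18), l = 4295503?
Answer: 4295438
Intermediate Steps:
C(w, Q) = w/11 + Q/22 (C(w, Q) = ((Q + w) + w)/22 = (Q + 2*w)*(1/22) = w/11 + Q/22)
n(d) = 3 (n(d) = 2 + 1 = 3)
p(c, U) = 65 (p(c, U) = -4 + 23*3 = -4 + 69 = 65)
l - p(1349, C(42, 15)) = 4295503 - 1*65 = 4295503 - 65 = 4295438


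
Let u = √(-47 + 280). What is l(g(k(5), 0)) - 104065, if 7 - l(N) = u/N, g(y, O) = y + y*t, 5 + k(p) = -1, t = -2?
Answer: -104058 - √233/6 ≈ -1.0406e+5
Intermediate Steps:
k(p) = -6 (k(p) = -5 - 1 = -6)
u = √233 ≈ 15.264
g(y, O) = -y (g(y, O) = y + y*(-2) = y - 2*y = -y)
l(N) = 7 - √233/N
l(g(k(5), 0)) - 104065 = (7 - √233/((-1*(-6)))) - 104065 = (7 - 1*√233/6) - 104065 = (7 - 1*√233*⅙) - 104065 = (7 - √233/6) - 104065 = -104058 - √233/6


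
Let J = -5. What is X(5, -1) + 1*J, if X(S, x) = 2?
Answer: -3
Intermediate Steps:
X(5, -1) + 1*J = 2 + 1*(-5) = 2 - 5 = -3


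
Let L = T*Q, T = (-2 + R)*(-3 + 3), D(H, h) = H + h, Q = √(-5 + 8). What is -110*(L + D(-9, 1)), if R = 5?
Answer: 880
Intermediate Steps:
Q = √3 ≈ 1.7320
T = 0 (T = (-2 + 5)*(-3 + 3) = 3*0 = 0)
L = 0 (L = 0*√3 = 0)
-110*(L + D(-9, 1)) = -110*(0 + (-9 + 1)) = -110*(0 - 8) = -110*(-8) = 880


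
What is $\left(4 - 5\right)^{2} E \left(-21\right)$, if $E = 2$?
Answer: $-42$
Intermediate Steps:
$\left(4 - 5\right)^{2} E \left(-21\right) = \left(4 - 5\right)^{2} \cdot 2 \left(-21\right) = \left(-1\right)^{2} \cdot 2 \left(-21\right) = 1 \cdot 2 \left(-21\right) = 2 \left(-21\right) = -42$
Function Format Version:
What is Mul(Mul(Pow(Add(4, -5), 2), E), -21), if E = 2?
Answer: -42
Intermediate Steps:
Mul(Mul(Pow(Add(4, -5), 2), E), -21) = Mul(Mul(Pow(Add(4, -5), 2), 2), -21) = Mul(Mul(Pow(-1, 2), 2), -21) = Mul(Mul(1, 2), -21) = Mul(2, -21) = -42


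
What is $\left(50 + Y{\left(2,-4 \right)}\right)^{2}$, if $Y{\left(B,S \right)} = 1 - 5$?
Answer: $2116$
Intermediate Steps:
$Y{\left(B,S \right)} = -4$
$\left(50 + Y{\left(2,-4 \right)}\right)^{2} = \left(50 - 4\right)^{2} = 46^{2} = 2116$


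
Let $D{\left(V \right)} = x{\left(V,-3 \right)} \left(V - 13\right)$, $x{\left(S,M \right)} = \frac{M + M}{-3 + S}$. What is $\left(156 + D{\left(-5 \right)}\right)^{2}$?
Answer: $\frac{81225}{4} \approx 20306.0$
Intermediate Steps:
$x{\left(S,M \right)} = \frac{2 M}{-3 + S}$
$D{\left(V \right)} = - \frac{6 \left(-13 + V\right)}{-3 + V}$ ($D{\left(V \right)} = 2 \left(-3\right) \frac{1}{-3 + V} \left(V - 13\right) = - \frac{6}{-3 + V} \left(-13 + V\right) = - \frac{6 \left(-13 + V\right)}{-3 + V}$)
$\left(156 + D{\left(-5 \right)}\right)^{2} = \left(156 + \frac{6 \left(13 - -5\right)}{-3 - 5}\right)^{2} = \left(156 + \frac{6 \left(13 + 5\right)}{-8}\right)^{2} = \left(156 + 6 \left(- \frac{1}{8}\right) 18\right)^{2} = \left(156 - \frac{27}{2}\right)^{2} = \left(\frac{285}{2}\right)^{2} = \frac{81225}{4}$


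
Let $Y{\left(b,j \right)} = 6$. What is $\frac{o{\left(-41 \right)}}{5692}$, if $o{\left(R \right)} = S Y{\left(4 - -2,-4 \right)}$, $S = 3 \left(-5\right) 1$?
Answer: $- \frac{45}{2846} \approx -0.015812$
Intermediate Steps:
$S = -15$ ($S = \left(-15\right) 1 = -15$)
$o{\left(R \right)} = -90$ ($o{\left(R \right)} = \left(-15\right) 6 = -90$)
$\frac{o{\left(-41 \right)}}{5692} = - \frac{90}{5692} = \left(-90\right) \frac{1}{5692} = - \frac{45}{2846}$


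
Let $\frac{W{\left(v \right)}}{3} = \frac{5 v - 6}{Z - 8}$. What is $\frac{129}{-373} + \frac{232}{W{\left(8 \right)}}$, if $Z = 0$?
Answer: $- \frac{352723}{19023} \approx -18.542$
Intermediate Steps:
$W{\left(v \right)} = \frac{9}{4} - \frac{15 v}{8}$ ($W{\left(v \right)} = 3 \frac{5 v - 6}{0 - 8} = 3 \frac{-6 + 5 v}{-8} = 3 \left(-6 + 5 v\right) \left(- \frac{1}{8}\right) = 3 \left(\frac{3}{4} - \frac{5 v}{8}\right) = \frac{9}{4} - \frac{15 v}{8}$)
$\frac{129}{-373} + \frac{232}{W{\left(8 \right)}} = \frac{129}{-373} + \frac{232}{\frac{9}{4} - 15} = 129 \left(- \frac{1}{373}\right) + \frac{232}{\frac{9}{4} - 15} = - \frac{129}{373} + \frac{232}{- \frac{51}{4}} = - \frac{129}{373} + 232 \left(- \frac{4}{51}\right) = - \frac{129}{373} - \frac{928}{51} = - \frac{352723}{19023}$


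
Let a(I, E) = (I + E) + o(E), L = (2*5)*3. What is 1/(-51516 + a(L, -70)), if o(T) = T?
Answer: -1/51626 ≈ -1.9370e-5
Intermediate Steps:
L = 30 (L = 10*3 = 30)
a(I, E) = I + 2*E (a(I, E) = (I + E) + E = (E + I) + E = I + 2*E)
1/(-51516 + a(L, -70)) = 1/(-51516 + (30 + 2*(-70))) = 1/(-51516 + (30 - 140)) = 1/(-51516 - 110) = 1/(-51626) = -1/51626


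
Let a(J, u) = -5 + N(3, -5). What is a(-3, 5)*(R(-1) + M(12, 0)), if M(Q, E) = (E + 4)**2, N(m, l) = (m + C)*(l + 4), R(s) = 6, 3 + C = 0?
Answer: -110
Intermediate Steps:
C = -3 (C = -3 + 0 = -3)
N(m, l) = (-3 + m)*(4 + l) (N(m, l) = (m - 3)*(l + 4) = (-3 + m)*(4 + l))
M(Q, E) = (4 + E)**2
a(J, u) = -5 (a(J, u) = -5 + (-12 - 3*(-5) + 4*3 - 5*3) = -5 + (-12 + 15 + 12 - 15) = -5 + 0 = -5)
a(-3, 5)*(R(-1) + M(12, 0)) = -5*(6 + (4 + 0)**2) = -5*(6 + 4**2) = -5*(6 + 16) = -5*22 = -110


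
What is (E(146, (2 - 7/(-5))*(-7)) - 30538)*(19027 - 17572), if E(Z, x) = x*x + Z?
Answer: -216980949/5 ≈ -4.3396e+7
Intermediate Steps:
E(Z, x) = Z + x**2 (E(Z, x) = x**2 + Z = Z + x**2)
(E(146, (2 - 7/(-5))*(-7)) - 30538)*(19027 - 17572) = ((146 + ((2 - 7/(-5))*(-7))**2) - 30538)*(19027 - 17572) = ((146 + ((2 - 7*(-1/5))*(-7))**2) - 30538)*1455 = ((146 + ((2 + 7/5)*(-7))**2) - 30538)*1455 = ((146 + ((17/5)*(-7))**2) - 30538)*1455 = ((146 + (-119/5)**2) - 30538)*1455 = ((146 + 14161/25) - 30538)*1455 = (17811/25 - 30538)*1455 = -745639/25*1455 = -216980949/5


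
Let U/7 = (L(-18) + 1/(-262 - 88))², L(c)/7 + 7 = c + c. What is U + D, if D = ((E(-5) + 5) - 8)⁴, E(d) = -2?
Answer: 11109770701/17500 ≈ 6.3484e+5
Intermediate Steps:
L(c) = -49 + 14*c (L(c) = -49 + 7*(c + c) = -49 + 7*(2*c) = -49 + 14*c)
D = 625 (D = ((-2 + 5) - 8)⁴ = (3 - 8)⁴ = (-5)⁴ = 625)
U = 11098833201/17500 (U = 7*((-49 + 14*(-18)) + 1/(-262 - 88))² = 7*((-49 - 252) + 1/(-350))² = 7*(-301 - 1/350)² = 7*(-105351/350)² = 7*(11098833201/122500) = 11098833201/17500 ≈ 6.3422e+5)
U + D = 11098833201/17500 + 625 = 11109770701/17500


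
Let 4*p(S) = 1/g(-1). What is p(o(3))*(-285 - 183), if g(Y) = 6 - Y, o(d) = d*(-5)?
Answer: -117/7 ≈ -16.714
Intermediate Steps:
o(d) = -5*d
p(S) = 1/28 (p(S) = 1/(4*(6 - 1*(-1))) = 1/(4*(6 + 1)) = (1/4)/7 = (1/4)*(1/7) = 1/28)
p(o(3))*(-285 - 183) = (-285 - 183)/28 = (1/28)*(-468) = -117/7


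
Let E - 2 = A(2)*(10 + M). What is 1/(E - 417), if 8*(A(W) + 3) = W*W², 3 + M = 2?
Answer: -1/433 ≈ -0.0023095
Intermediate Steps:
M = -1 (M = -3 + 2 = -1)
A(W) = -3 + W³/8 (A(W) = -3 + (W*W²)/8 = -3 + W³/8)
E = -16 (E = 2 + (-3 + (⅛)*2³)*(10 - 1) = 2 + (-3 + (⅛)*8)*9 = 2 + (-3 + 1)*9 = 2 - 2*9 = 2 - 18 = -16)
1/(E - 417) = 1/(-16 - 417) = 1/(-433) = -1/433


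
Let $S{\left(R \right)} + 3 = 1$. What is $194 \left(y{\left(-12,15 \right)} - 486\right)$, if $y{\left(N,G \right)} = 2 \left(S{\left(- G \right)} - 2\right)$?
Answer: $-95836$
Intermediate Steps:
$S{\left(R \right)} = -2$ ($S{\left(R \right)} = -3 + 1 = -2$)
$y{\left(N,G \right)} = -8$ ($y{\left(N,G \right)} = 2 \left(-2 - 2\right) = 2 \left(-4\right) = -8$)
$194 \left(y{\left(-12,15 \right)} - 486\right) = 194 \left(-8 - 486\right) = 194 \left(-494\right) = -95836$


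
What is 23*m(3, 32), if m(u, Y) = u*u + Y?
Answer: 943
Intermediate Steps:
m(u, Y) = Y + u² (m(u, Y) = u² + Y = Y + u²)
23*m(3, 32) = 23*(32 + 3²) = 23*(32 + 9) = 23*41 = 943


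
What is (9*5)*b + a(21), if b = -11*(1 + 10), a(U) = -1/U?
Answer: -114346/21 ≈ -5445.0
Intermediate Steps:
b = -121 (b = -11*11 = -121)
(9*5)*b + a(21) = (9*5)*(-121) - 1/21 = 45*(-121) - 1*1/21 = -5445 - 1/21 = -114346/21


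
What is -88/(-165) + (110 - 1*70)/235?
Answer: 496/705 ≈ 0.70355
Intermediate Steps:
-88/(-165) + (110 - 1*70)/235 = -88*(-1/165) + (110 - 70)*(1/235) = 8/15 + 40*(1/235) = 8/15 + 8/47 = 496/705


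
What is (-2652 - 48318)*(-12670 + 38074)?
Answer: -1294841880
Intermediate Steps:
(-2652 - 48318)*(-12670 + 38074) = -50970*25404 = -1294841880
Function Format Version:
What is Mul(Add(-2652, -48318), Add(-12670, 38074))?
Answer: -1294841880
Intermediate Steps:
Mul(Add(-2652, -48318), Add(-12670, 38074)) = Mul(-50970, 25404) = -1294841880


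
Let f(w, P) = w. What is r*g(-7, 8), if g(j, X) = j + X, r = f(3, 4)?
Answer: 3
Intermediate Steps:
r = 3
g(j, X) = X + j
r*g(-7, 8) = 3*(8 - 7) = 3*1 = 3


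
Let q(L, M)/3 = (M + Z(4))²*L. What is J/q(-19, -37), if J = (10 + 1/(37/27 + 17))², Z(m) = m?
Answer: -24870169/15270951168 ≈ -0.0016286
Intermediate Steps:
q(L, M) = 3*L*(4 + M)² (q(L, M) = 3*((M + 4)²*L) = 3*((4 + M)²*L) = 3*(L*(4 + M)²) = 3*L*(4 + M)²)
J = 24870169/246016 (J = (10 + 1/(37*(1/27) + 17))² = (10 + 1/(37/27 + 17))² = (10 + 1/(496/27))² = (10 + 27/496)² = (4987/496)² = 24870169/246016 ≈ 101.09)
J/q(-19, -37) = 24870169/(246016*((3*(-19)*(4 - 37)²))) = 24870169/(246016*((3*(-19)*(-33)²))) = 24870169/(246016*((3*(-19)*1089))) = (24870169/246016)/(-62073) = (24870169/246016)*(-1/62073) = -24870169/15270951168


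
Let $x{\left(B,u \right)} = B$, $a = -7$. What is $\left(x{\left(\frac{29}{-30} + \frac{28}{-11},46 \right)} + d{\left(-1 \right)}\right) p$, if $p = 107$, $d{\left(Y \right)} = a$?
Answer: $- \frac{371183}{330} \approx -1124.8$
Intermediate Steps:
$d{\left(Y \right)} = -7$
$\left(x{\left(\frac{29}{-30} + \frac{28}{-11},46 \right)} + d{\left(-1 \right)}\right) p = \left(\left(\frac{29}{-30} + \frac{28}{-11}\right) - 7\right) 107 = \left(\left(29 \left(- \frac{1}{30}\right) + 28 \left(- \frac{1}{11}\right)\right) - 7\right) 107 = \left(\left(- \frac{29}{30} - \frac{28}{11}\right) - 7\right) 107 = \left(- \frac{1159}{330} - 7\right) 107 = \left(- \frac{3469}{330}\right) 107 = - \frac{371183}{330}$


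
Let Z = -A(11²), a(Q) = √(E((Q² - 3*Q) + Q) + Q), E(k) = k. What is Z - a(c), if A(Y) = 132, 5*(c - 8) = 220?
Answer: -132 - 2*√663 ≈ -183.50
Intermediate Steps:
c = 52 (c = 8 + (⅕)*220 = 8 + 44 = 52)
a(Q) = √(Q² - Q) (a(Q) = √(((Q² - 3*Q) + Q) + Q) = √((Q² - 2*Q) + Q) = √(Q² - Q))
Z = -132 (Z = -1*132 = -132)
Z - a(c) = -132 - √(52*(-1 + 52)) = -132 - √(52*51) = -132 - √2652 = -132 - 2*√663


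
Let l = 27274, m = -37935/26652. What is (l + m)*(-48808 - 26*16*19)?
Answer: -3435181537638/2221 ≈ -1.5467e+9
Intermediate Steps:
m = -12645/8884 (m = -37935*1/26652 = -12645/8884 ≈ -1.4233)
(l + m)*(-48808 - 26*16*19) = (27274 - 12645/8884)*(-48808 - 26*16*19) = 242289571*(-48808 - 416*19)/8884 = 242289571*(-48808 - 7904)/8884 = (242289571/8884)*(-56712) = -3435181537638/2221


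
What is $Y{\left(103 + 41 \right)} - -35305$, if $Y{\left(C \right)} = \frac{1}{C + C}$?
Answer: $\frac{10167841}{288} \approx 35305.0$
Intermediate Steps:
$Y{\left(C \right)} = \frac{1}{2 C}$
$Y{\left(103 + 41 \right)} - -35305 = \frac{1}{2 \left(103 + 41\right)} - -35305 = \frac{1}{2 \cdot 144} + 35305 = \frac{1}{2} \cdot \frac{1}{144} + 35305 = \frac{1}{288} + 35305 = \frac{10167841}{288}$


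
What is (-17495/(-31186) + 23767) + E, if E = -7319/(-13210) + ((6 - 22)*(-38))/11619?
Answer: 28442446476727664/1196661317535 ≈ 23768.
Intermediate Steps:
E = 93071141/153486990 (E = -7319*(-1/13210) - 16*(-38)*(1/11619) = 7319/13210 + 608*(1/11619) = 7319/13210 + 608/11619 = 93071141/153486990 ≈ 0.60638)
(-17495/(-31186) + 23767) + E = (-17495/(-31186) + 23767) + 93071141/153486990 = (-17495*(-1/31186) + 23767) + 93071141/153486990 = (17495/31186 + 23767) + 93071141/153486990 = 741215157/31186 + 93071141/153486990 = 28442446476727664/1196661317535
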